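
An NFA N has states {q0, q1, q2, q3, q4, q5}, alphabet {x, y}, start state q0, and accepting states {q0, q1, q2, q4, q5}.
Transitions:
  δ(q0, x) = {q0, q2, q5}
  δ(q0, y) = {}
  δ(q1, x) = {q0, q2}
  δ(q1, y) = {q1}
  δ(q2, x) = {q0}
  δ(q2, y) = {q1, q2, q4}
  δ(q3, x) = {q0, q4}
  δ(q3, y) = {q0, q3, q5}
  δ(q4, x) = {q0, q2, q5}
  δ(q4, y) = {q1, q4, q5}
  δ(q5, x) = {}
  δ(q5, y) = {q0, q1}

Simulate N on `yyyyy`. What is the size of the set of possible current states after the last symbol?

Start: {q0}
read y: {}
The reachable set is empty and stays empty for the remaining 4 symbols.
Final reachable set {} has 0 states.

0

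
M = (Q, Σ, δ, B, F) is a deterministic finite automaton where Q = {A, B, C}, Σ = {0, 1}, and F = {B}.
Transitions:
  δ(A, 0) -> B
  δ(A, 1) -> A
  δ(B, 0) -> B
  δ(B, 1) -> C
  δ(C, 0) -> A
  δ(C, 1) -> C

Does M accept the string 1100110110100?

B --1--> C
C --1--> C
C --0--> A
A --0--> B
B --1--> C
C --1--> C
C --0--> A
A --1--> A
A --1--> A
A --0--> B
B --1--> C
C --0--> A
A --0--> B
End in state B, which is an accepting state.

accepted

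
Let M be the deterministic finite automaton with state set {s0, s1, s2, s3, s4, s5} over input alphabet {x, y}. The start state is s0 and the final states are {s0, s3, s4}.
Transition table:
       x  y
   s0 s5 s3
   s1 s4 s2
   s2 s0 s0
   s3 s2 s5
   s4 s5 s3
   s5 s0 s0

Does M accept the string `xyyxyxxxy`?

accepted

s0 --x--> s5
s5 --y--> s0
s0 --y--> s3
s3 --x--> s2
s2 --y--> s0
s0 --x--> s5
s5 --x--> s0
s0 --x--> s5
s5 --y--> s0
End in state s0, which is an accepting state.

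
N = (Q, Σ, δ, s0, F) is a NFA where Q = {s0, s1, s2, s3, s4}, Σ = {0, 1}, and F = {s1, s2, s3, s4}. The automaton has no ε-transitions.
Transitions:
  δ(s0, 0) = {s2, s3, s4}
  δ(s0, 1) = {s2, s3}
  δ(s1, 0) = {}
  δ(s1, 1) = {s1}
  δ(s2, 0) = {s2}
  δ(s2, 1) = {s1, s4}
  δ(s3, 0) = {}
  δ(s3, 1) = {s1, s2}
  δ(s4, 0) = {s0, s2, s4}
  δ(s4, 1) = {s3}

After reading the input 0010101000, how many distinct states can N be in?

4

Start: {s0}
read 0: {s2, s3, s4}
read 0: {s0, s2, s4}
read 1: {s1, s2, s3, s4}
read 0: {s0, s2, s4}
read 1: {s1, s2, s3, s4}
read 0: {s0, s2, s4}
read 1: {s1, s2, s3, s4}
read 0: {s0, s2, s4}
read 0: {s0, s2, s3, s4}
read 0: {s0, s2, s3, s4}
Final reachable set {s0, s2, s3, s4} has 4 states.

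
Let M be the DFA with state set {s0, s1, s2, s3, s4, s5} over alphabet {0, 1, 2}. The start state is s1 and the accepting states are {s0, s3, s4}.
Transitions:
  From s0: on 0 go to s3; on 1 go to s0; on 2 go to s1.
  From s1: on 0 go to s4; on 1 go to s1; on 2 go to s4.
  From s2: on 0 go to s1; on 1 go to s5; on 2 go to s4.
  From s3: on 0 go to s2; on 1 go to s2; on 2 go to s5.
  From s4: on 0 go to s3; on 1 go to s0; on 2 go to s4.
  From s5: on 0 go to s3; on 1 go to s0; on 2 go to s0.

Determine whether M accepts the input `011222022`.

accepted

s1 --0--> s4
s4 --1--> s0
s0 --1--> s0
s0 --2--> s1
s1 --2--> s4
s4 --2--> s4
s4 --0--> s3
s3 --2--> s5
s5 --2--> s0
End in state s0, which is an accepting state.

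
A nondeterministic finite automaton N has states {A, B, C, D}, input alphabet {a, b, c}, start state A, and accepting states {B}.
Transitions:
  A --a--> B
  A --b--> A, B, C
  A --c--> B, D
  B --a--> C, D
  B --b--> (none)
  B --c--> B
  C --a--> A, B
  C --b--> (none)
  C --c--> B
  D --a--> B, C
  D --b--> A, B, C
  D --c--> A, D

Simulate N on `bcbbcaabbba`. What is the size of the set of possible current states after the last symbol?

Start: {A}
read b: {A, B, C}
read c: {B, D}
read b: {A, B, C}
read b: {A, B, C}
read c: {B, D}
read a: {B, C, D}
read a: {A, B, C, D}
read b: {A, B, C}
read b: {A, B, C}
read b: {A, B, C}
read a: {A, B, C, D}
Final reachable set {A, B, C, D} has 4 states.

4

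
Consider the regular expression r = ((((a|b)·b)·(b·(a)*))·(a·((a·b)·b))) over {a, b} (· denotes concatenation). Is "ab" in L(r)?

No split of ab into u·v has (((a|b)·b)·(b·(a)*)) matching u and (a·((a·b)·b)) matching v.

no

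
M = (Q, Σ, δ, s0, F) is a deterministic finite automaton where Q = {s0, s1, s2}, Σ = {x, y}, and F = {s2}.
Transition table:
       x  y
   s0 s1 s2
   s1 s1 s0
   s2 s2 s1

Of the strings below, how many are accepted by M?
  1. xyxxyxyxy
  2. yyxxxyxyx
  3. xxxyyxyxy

0

xyxxyxyxy: rejected
yyxxxyxyx: rejected
xxxyyxyxy: rejected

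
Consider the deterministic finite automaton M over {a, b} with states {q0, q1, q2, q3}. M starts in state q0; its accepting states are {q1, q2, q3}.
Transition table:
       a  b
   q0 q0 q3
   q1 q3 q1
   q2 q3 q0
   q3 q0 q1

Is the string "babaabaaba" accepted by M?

q0 --b--> q3
q3 --a--> q0
q0 --b--> q3
q3 --a--> q0
q0 --a--> q0
q0 --b--> q3
q3 --a--> q0
q0 --a--> q0
q0 --b--> q3
q3 --a--> q0
End in state q0, which is not an accepting state.

rejected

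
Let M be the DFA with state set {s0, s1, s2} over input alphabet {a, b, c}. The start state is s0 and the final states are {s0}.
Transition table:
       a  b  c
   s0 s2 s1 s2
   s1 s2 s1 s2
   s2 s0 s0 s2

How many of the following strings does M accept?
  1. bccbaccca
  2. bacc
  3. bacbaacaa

bccbaccca: accepted
bacc: rejected
bacbaacaa: rejected

1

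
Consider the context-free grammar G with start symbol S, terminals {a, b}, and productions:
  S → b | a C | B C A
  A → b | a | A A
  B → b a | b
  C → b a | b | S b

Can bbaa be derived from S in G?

yes

S ⇒ BCA ⇒ bCA ⇒ bbaA ⇒ bbaa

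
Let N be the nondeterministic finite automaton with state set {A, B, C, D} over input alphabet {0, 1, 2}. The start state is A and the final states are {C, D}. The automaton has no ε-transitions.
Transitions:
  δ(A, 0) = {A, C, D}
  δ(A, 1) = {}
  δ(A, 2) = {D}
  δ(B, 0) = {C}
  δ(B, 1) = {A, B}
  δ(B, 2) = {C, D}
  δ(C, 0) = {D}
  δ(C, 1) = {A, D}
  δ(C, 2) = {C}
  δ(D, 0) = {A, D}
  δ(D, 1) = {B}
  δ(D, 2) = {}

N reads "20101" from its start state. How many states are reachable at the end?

Start: {A}
read 2: {D}
read 0: {A, D}
read 1: {B}
read 0: {C}
read 1: {A, D}
Final reachable set {A, D} has 2 states.

2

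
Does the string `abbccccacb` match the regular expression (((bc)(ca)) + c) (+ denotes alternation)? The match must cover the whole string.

no

Neither ((bc)(ca)) nor c matches abbccccacb.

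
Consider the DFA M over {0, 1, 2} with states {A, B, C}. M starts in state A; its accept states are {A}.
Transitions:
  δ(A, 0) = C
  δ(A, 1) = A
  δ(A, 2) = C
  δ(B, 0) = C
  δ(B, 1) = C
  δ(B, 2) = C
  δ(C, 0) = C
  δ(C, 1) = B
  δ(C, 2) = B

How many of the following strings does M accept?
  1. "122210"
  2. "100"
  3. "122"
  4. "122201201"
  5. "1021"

0

"122210": rejected
"100": rejected
"122": rejected
"122201201": rejected
"1021": rejected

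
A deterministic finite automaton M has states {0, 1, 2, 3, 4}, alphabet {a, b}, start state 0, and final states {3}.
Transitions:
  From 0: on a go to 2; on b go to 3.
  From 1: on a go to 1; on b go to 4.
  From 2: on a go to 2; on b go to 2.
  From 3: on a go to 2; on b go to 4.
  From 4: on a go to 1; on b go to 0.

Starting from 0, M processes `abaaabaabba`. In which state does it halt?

0 --a--> 2
2 --b--> 2
2 --a--> 2
2 --a--> 2
2 --a--> 2
2 --b--> 2
2 --a--> 2
2 --a--> 2
2 --b--> 2
2 --b--> 2
2 --a--> 2

2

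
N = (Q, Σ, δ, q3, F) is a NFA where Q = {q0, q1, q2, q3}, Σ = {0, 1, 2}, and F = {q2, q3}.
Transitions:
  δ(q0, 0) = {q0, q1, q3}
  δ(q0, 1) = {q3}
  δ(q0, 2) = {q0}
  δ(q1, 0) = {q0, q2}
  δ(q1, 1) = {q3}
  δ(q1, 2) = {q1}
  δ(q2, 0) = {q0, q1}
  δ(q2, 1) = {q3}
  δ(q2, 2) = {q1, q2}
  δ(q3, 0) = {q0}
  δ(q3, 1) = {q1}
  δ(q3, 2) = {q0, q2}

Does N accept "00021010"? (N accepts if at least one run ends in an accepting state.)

rejected

Start: {q3}
read 0: {q0}
read 0: {q0, q1, q3}
read 0: {q0, q1, q2, q3}
read 2: {q0, q1, q2}
read 1: {q3}
read 0: {q0}
read 1: {q3}
read 0: {q0}
Reachable ∩ accepting = {} — empty.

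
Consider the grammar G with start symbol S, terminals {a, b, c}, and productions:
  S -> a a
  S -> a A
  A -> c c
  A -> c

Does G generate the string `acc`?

yes

S ⇒ aA ⇒ acc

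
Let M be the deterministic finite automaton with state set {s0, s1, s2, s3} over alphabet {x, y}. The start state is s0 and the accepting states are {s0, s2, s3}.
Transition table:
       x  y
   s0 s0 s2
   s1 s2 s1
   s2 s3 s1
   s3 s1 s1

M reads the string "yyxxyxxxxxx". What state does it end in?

s1

s0 --y--> s2
s2 --y--> s1
s1 --x--> s2
s2 --x--> s3
s3 --y--> s1
s1 --x--> s2
s2 --x--> s3
s3 --x--> s1
s1 --x--> s2
s2 --x--> s3
s3 --x--> s1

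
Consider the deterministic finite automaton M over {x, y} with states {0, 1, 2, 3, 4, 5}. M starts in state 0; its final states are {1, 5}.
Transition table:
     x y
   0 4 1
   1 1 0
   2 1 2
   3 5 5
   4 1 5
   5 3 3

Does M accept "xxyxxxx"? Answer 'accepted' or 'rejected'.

accepted

0 --x--> 4
4 --x--> 1
1 --y--> 0
0 --x--> 4
4 --x--> 1
1 --x--> 1
1 --x--> 1
End in state 1, which is an accepting state.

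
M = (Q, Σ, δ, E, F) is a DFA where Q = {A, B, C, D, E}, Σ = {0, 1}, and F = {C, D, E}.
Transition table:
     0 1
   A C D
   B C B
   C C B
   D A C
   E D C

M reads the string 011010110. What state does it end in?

C

E --0--> D
D --1--> C
C --1--> B
B --0--> C
C --1--> B
B --0--> C
C --1--> B
B --1--> B
B --0--> C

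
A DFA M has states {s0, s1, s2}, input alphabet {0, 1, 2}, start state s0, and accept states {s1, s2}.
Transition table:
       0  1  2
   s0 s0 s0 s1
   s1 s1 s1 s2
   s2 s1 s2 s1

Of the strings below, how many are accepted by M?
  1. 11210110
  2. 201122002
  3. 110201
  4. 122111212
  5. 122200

11210110: accepted
201122002: accepted
110201: accepted
122111212: accepted
122200: accepted

5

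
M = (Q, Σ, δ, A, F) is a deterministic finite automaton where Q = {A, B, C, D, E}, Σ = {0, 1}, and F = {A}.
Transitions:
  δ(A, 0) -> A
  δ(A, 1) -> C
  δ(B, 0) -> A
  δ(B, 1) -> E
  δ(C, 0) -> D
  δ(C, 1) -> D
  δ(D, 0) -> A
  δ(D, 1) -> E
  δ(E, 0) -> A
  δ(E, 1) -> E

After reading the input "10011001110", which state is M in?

A --1--> C
C --0--> D
D --0--> A
A --1--> C
C --1--> D
D --0--> A
A --0--> A
A --1--> C
C --1--> D
D --1--> E
E --0--> A

A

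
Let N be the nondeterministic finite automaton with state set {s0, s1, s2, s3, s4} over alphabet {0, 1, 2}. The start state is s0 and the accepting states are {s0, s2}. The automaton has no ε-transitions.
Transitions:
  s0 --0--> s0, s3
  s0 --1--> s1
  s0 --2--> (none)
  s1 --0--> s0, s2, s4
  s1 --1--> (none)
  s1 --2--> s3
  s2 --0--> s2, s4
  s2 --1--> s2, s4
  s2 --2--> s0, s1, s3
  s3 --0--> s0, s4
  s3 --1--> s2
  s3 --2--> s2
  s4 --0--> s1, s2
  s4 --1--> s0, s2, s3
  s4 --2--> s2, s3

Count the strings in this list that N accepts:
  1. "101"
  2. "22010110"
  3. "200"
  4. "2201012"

"101": accepted
"22010110": rejected
"200": rejected
"2201012": rejected

1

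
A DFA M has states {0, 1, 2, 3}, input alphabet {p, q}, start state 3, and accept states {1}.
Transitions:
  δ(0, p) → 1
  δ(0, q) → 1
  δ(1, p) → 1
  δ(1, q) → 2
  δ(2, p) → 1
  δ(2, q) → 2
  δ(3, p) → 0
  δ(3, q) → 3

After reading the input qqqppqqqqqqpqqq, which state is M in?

3 --q--> 3
3 --q--> 3
3 --q--> 3
3 --p--> 0
0 --p--> 1
1 --q--> 2
2 --q--> 2
2 --q--> 2
2 --q--> 2
2 --q--> 2
2 --q--> 2
2 --p--> 1
1 --q--> 2
2 --q--> 2
2 --q--> 2

2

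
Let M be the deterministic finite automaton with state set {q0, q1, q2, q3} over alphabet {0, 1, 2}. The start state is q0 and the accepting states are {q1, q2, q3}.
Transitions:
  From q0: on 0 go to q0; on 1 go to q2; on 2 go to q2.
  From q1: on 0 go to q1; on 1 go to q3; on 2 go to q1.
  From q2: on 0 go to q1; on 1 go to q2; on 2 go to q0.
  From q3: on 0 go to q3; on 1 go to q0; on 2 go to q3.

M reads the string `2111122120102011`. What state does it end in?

q0

q0 --2--> q2
q2 --1--> q2
q2 --1--> q2
q2 --1--> q2
q2 --1--> q2
q2 --2--> q0
q0 --2--> q2
q2 --1--> q2
q2 --2--> q0
q0 --0--> q0
q0 --1--> q2
q2 --0--> q1
q1 --2--> q1
q1 --0--> q1
q1 --1--> q3
q3 --1--> q0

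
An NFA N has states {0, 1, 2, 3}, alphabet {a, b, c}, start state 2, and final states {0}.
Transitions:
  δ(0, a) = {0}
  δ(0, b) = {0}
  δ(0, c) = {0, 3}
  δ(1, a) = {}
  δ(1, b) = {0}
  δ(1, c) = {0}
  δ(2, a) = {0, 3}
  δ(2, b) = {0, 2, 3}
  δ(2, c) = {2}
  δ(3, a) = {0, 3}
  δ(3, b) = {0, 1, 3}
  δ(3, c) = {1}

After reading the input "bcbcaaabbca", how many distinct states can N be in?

Start: {2}
read b: {0, 2, 3}
read c: {0, 1, 2, 3}
read b: {0, 1, 2, 3}
read c: {0, 1, 2, 3}
read a: {0, 3}
read a: {0, 3}
read a: {0, 3}
read b: {0, 1, 3}
read b: {0, 1, 3}
read c: {0, 1, 3}
read a: {0, 3}
Final reachable set {0, 3} has 2 states.

2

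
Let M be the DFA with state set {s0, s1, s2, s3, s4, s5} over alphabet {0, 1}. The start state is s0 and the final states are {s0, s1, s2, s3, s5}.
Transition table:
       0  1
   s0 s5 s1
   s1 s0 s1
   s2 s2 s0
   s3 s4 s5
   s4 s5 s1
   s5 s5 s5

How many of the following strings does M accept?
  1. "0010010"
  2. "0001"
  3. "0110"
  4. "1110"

"0010010": accepted
"0001": accepted
"0110": accepted
"1110": accepted

4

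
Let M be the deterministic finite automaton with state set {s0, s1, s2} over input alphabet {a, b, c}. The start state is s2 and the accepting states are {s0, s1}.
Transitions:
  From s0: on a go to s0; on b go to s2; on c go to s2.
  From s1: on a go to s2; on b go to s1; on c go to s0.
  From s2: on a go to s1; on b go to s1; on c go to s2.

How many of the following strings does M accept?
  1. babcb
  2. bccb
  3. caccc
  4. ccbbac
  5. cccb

babcb: rejected
bccb: accepted
caccc: rejected
ccbbac: rejected
cccb: accepted

2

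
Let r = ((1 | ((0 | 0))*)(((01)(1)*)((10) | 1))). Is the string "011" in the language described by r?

Split as ε·011: (1|((0|0))*) matches ε and (((01)(1)*)((10)|1)) matches 011.

yes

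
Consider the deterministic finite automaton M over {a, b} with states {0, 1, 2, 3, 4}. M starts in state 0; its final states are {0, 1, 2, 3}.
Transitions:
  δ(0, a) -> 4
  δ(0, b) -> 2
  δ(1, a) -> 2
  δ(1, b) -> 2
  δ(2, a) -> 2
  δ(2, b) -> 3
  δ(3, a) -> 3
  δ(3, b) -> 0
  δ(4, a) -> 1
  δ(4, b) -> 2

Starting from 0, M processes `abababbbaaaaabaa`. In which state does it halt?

0 --a--> 4
4 --b--> 2
2 --a--> 2
2 --b--> 3
3 --a--> 3
3 --b--> 0
0 --b--> 2
2 --b--> 3
3 --a--> 3
3 --a--> 3
3 --a--> 3
3 --a--> 3
3 --a--> 3
3 --b--> 0
0 --a--> 4
4 --a--> 1

1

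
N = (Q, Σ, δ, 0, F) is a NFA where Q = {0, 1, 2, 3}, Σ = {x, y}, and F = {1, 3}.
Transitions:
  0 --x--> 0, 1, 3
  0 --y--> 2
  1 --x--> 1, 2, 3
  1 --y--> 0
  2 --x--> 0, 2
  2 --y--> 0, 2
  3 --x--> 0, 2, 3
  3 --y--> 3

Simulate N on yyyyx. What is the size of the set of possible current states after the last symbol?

4

Start: {0}
read y: {2}
read y: {0, 2}
read y: {0, 2}
read y: {0, 2}
read x: {0, 1, 2, 3}
Final reachable set {0, 1, 2, 3} has 4 states.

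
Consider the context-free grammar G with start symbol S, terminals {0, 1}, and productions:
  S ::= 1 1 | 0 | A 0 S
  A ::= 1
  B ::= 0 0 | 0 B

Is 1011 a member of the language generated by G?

S ⇒ A0S ⇒ 10S ⇒ 1011

yes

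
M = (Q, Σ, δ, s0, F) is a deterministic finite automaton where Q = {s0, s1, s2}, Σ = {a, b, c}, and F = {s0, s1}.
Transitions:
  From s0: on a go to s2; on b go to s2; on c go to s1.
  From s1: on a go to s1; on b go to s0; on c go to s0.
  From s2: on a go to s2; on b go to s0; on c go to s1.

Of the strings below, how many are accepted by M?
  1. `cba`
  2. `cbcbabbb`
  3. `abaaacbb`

`cba`: rejected
`cbcbabbb`: accepted
`abaaacbb`: rejected

1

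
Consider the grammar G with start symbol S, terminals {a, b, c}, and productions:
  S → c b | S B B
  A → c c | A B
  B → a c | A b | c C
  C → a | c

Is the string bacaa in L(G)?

no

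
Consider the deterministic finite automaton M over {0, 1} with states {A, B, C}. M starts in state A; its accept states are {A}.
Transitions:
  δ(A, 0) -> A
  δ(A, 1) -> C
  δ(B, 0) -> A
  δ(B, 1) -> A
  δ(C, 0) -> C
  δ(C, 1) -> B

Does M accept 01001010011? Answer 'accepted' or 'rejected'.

accepted

A --0--> A
A --1--> C
C --0--> C
C --0--> C
C --1--> B
B --0--> A
A --1--> C
C --0--> C
C --0--> C
C --1--> B
B --1--> A
End in state A, which is an accepting state.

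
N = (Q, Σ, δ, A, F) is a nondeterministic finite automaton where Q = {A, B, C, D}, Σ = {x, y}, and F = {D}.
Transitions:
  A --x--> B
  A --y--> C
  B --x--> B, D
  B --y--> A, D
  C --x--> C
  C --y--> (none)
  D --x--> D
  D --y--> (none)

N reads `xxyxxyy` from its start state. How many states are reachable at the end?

Start: {A}
read x: {B}
read x: {B, D}
read y: {A, D}
read x: {B, D}
read x: {B, D}
read y: {A, D}
read y: {C}
Final reachable set {C} has 1 state.

1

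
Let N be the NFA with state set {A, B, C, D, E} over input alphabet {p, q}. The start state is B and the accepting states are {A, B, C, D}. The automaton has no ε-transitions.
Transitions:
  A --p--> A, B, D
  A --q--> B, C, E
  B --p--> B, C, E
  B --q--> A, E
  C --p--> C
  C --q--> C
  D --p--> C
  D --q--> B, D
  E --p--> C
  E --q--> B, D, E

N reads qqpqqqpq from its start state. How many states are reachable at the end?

5

Start: {B}
read q: {A, E}
read q: {B, C, D, E}
read p: {B, C, E}
read q: {A, B, C, D, E}
read q: {A, B, C, D, E}
read q: {A, B, C, D, E}
read p: {A, B, C, D, E}
read q: {A, B, C, D, E}
Final reachable set {A, B, C, D, E} has 5 states.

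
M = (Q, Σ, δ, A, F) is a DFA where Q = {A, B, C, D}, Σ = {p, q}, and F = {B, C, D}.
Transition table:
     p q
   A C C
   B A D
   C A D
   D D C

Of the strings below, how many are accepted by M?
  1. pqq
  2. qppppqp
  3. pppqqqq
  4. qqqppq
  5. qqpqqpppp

pqq: accepted
qppppqp: accepted
pppqqqq: accepted
qqqppq: accepted
qqpqqpppp: accepted

5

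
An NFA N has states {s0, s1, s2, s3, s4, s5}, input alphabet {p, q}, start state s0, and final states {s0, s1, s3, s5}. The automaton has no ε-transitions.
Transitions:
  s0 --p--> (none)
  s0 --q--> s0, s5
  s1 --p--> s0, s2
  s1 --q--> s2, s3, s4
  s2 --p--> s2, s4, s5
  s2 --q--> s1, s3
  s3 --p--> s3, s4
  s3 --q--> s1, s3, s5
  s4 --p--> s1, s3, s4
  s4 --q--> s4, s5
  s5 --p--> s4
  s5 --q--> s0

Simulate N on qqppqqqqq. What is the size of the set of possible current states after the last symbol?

Start: {s0}
read q: {s0, s5}
read q: {s0, s5}
read p: {s4}
read p: {s1, s3, s4}
read q: {s1, s2, s3, s4, s5}
read q: {s0, s1, s2, s3, s4, s5}
read q: {s0, s1, s2, s3, s4, s5}
read q: {s0, s1, s2, s3, s4, s5}
read q: {s0, s1, s2, s3, s4, s5}
Final reachable set {s0, s1, s2, s3, s4, s5} has 6 states.

6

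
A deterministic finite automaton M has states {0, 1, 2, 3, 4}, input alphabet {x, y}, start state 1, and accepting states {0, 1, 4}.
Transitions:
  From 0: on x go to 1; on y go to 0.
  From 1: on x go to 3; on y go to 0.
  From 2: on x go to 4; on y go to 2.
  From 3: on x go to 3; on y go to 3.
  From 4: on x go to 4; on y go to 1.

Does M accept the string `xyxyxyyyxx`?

1 --x--> 3
3 --y--> 3
3 --x--> 3
3 --y--> 3
3 --x--> 3
3 --y--> 3
3 --y--> 3
3 --y--> 3
3 --x--> 3
3 --x--> 3
End in state 3, which is not an accepting state.

rejected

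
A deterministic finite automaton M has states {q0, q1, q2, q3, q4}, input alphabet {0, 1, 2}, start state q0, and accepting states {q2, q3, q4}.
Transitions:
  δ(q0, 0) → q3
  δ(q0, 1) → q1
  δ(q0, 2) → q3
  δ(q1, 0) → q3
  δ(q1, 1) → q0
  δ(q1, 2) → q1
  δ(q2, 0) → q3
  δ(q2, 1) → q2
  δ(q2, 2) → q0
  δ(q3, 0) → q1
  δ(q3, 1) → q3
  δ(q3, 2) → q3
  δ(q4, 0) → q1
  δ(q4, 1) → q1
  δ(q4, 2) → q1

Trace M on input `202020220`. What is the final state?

q0 --2--> q3
q3 --0--> q1
q1 --2--> q1
q1 --0--> q3
q3 --2--> q3
q3 --0--> q1
q1 --2--> q1
q1 --2--> q1
q1 --0--> q3

q3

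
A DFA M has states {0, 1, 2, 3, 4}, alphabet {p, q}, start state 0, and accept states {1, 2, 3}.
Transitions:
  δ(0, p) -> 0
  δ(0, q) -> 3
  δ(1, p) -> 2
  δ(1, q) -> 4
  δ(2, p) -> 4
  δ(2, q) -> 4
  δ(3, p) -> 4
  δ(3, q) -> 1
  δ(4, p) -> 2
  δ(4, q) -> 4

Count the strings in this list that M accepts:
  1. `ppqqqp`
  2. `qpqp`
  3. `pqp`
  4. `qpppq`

`ppqqqp`: accepted
`qpqp`: accepted
`pqp`: rejected
`qpppq`: rejected

2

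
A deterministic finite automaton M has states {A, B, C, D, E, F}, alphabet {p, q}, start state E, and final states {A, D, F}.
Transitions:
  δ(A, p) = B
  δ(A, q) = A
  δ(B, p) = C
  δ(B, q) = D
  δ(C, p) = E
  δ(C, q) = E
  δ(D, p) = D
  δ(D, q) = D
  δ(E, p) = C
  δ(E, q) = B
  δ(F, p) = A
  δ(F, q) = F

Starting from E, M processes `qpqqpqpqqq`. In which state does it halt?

E --q--> B
B --p--> C
C --q--> E
E --q--> B
B --p--> C
C --q--> E
E --p--> C
C --q--> E
E --q--> B
B --q--> D

D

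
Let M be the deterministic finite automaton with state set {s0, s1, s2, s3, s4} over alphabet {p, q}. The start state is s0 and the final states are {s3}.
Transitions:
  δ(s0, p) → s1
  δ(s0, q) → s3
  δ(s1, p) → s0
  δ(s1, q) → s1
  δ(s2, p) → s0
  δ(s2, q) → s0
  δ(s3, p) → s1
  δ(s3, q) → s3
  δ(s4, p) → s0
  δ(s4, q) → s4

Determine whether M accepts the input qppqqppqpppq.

s0 --q--> s3
s3 --p--> s1
s1 --p--> s0
s0 --q--> s3
s3 --q--> s3
s3 --p--> s1
s1 --p--> s0
s0 --q--> s3
s3 --p--> s1
s1 --p--> s0
s0 --p--> s1
s1 --q--> s1
End in state s1, which is not an accepting state.

rejected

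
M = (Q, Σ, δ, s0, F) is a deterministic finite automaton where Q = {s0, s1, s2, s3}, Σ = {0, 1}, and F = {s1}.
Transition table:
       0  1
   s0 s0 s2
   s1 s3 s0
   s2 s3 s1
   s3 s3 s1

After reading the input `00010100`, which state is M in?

s3

s0 --0--> s0
s0 --0--> s0
s0 --0--> s0
s0 --1--> s2
s2 --0--> s3
s3 --1--> s1
s1 --0--> s3
s3 --0--> s3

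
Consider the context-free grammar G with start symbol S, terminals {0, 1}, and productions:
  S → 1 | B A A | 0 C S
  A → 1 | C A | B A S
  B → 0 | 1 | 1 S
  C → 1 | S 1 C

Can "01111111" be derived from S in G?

S ⇒ 0CS ⇒ 01S ⇒ 01BAA ⇒ 011AA ⇒ 0111A ⇒ 0111CA ⇒ 01111A ⇒ 01111CA ⇒ 011111A ⇒ 011111CA ⇒ 0111111A ⇒ 01111111

yes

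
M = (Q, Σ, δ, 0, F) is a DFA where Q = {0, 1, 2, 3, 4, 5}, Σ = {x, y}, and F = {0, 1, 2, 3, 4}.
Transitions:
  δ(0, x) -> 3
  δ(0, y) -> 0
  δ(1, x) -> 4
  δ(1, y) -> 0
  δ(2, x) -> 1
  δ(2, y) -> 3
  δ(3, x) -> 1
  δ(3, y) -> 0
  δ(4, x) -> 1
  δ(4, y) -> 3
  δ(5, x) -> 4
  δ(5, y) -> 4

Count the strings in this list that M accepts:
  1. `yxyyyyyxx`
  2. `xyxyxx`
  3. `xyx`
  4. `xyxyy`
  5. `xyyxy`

5

`yxyyyyyxx`: accepted
`xyxyxx`: accepted
`xyx`: accepted
`xyxyy`: accepted
`xyyxy`: accepted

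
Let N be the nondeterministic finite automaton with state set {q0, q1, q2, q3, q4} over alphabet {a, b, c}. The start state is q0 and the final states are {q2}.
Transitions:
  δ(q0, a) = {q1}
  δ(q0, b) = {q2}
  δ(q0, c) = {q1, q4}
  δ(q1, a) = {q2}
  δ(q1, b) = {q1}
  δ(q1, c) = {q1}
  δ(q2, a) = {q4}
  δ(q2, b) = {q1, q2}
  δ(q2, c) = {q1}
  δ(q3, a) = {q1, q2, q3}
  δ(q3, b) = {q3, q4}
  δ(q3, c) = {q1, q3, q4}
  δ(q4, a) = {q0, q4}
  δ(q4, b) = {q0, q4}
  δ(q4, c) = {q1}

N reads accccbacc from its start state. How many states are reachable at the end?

Start: {q0}
read a: {q1}
read c: {q1}
read c: {q1}
read c: {q1}
read c: {q1}
read b: {q1}
read a: {q2}
read c: {q1}
read c: {q1}
Final reachable set {q1} has 1 state.

1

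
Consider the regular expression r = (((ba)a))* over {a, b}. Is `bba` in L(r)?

bba cannot be split into zero or more pieces each matching ((ba)a).

no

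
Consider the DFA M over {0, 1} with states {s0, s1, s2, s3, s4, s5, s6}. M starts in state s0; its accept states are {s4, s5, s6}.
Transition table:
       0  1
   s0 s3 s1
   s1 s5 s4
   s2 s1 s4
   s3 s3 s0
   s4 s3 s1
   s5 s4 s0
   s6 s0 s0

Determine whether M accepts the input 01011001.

rejected

s0 --0--> s3
s3 --1--> s0
s0 --0--> s3
s3 --1--> s0
s0 --1--> s1
s1 --0--> s5
s5 --0--> s4
s4 --1--> s1
End in state s1, which is not an accepting state.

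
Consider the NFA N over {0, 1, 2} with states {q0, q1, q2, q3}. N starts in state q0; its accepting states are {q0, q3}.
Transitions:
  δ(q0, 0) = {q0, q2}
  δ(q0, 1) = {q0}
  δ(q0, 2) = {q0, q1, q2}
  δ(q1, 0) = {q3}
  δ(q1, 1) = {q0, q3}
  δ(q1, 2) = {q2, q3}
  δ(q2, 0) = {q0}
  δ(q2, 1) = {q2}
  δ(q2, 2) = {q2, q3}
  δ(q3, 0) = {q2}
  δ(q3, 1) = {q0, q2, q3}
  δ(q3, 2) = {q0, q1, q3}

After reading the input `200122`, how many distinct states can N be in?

Start: {q0}
read 2: {q0, q1, q2}
read 0: {q0, q2, q3}
read 0: {q0, q2}
read 1: {q0, q2}
read 2: {q0, q1, q2, q3}
read 2: {q0, q1, q2, q3}
Final reachable set {q0, q1, q2, q3} has 4 states.

4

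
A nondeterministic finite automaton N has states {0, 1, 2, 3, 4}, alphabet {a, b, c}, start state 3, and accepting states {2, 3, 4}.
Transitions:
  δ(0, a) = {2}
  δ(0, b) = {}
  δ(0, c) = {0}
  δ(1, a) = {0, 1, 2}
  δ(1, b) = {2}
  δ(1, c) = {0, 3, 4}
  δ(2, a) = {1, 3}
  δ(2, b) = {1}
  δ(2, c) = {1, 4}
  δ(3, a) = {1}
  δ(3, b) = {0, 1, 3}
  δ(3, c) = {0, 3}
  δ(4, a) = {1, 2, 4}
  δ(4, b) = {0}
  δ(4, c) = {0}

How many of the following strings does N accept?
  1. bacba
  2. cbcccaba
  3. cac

3

bacba: accepted
cbcccaba: accepted
cac: accepted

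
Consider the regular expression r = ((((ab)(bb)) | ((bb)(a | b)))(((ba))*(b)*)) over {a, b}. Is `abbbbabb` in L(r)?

Split as abbb·babb: (((ab)(bb))|((bb)(a|b))) matches abbb and (((ba))*(b)*) matches babb.

yes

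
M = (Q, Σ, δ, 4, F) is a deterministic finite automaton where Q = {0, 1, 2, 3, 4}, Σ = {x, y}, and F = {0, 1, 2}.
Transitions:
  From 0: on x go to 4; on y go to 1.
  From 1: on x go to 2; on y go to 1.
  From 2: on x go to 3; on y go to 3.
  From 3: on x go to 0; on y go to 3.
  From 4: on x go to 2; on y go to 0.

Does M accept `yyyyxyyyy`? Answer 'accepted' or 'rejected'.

rejected

4 --y--> 0
0 --y--> 1
1 --y--> 1
1 --y--> 1
1 --x--> 2
2 --y--> 3
3 --y--> 3
3 --y--> 3
3 --y--> 3
End in state 3, which is not an accepting state.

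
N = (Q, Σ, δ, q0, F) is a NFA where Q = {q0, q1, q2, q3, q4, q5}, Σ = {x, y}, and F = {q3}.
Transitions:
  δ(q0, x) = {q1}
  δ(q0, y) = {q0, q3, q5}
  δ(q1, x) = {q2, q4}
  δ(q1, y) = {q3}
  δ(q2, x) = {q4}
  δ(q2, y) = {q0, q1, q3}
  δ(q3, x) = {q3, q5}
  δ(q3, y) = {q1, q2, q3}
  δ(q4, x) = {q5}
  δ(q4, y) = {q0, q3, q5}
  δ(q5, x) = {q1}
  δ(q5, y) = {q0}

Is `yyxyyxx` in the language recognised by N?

Start: {q0}
read y: {q0, q3, q5}
read y: {q0, q1, q2, q3, q5}
read x: {q1, q2, q3, q4, q5}
read y: {q0, q1, q2, q3, q5}
read y: {q0, q1, q2, q3, q5}
read x: {q1, q2, q3, q4, q5}
read x: {q1, q2, q3, q4, q5}
Reachable ∩ accepting = {q3} — nonempty.

accepted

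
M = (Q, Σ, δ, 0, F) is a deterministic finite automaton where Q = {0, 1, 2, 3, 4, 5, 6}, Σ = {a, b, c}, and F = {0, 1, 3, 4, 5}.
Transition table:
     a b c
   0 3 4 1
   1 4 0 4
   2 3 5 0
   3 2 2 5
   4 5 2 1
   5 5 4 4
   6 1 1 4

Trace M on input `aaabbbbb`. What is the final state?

5

0 --a--> 3
3 --a--> 2
2 --a--> 3
3 --b--> 2
2 --b--> 5
5 --b--> 4
4 --b--> 2
2 --b--> 5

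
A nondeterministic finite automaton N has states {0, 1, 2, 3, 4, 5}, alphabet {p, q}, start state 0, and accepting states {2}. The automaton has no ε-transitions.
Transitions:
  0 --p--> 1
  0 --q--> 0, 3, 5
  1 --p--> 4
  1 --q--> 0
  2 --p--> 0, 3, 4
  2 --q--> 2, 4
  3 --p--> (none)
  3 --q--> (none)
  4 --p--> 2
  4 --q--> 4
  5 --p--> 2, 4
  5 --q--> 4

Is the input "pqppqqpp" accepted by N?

rejected

Start: {0}
read p: {1}
read q: {0}
read p: {1}
read p: {4}
read q: {4}
read q: {4}
read p: {2}
read p: {0, 3, 4}
Reachable ∩ accepting = {} — empty.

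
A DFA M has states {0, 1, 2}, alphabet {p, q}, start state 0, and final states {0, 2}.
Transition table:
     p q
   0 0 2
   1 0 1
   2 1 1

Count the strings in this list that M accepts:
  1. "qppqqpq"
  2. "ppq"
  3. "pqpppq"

3

"qppqqpq": accepted
"ppq": accepted
"pqpppq": accepted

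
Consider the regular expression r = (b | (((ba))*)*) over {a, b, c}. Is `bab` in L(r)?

no

Neither b nor (((ba))*)* matches bab.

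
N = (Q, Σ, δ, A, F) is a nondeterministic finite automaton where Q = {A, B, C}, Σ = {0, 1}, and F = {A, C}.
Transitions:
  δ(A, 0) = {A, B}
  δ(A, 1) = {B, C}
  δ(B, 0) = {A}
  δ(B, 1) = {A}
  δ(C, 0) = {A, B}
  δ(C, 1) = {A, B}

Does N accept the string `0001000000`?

Start: {A}
read 0: {A, B}
read 0: {A, B}
read 0: {A, B}
read 1: {A, B, C}
read 0: {A, B}
read 0: {A, B}
read 0: {A, B}
read 0: {A, B}
read 0: {A, B}
read 0: {A, B}
Reachable ∩ accepting = {A} — nonempty.

accepted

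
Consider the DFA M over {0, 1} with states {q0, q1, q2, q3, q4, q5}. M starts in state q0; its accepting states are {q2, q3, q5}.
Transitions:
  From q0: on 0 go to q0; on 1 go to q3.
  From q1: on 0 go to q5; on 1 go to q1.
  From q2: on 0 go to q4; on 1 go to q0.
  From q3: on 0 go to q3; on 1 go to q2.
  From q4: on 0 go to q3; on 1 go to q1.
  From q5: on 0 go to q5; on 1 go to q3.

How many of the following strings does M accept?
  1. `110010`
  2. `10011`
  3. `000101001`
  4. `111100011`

1

`110010`: rejected
`10011`: rejected
`000101001`: accepted
`111100011`: rejected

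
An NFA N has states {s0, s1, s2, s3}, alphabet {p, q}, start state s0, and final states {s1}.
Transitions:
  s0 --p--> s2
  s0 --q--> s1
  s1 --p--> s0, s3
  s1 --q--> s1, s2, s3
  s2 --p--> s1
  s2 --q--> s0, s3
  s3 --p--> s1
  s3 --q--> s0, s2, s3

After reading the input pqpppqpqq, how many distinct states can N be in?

4

Start: {s0}
read p: {s2}
read q: {s0, s3}
read p: {s1, s2}
read p: {s0, s1, s3}
read p: {s0, s1, s2, s3}
read q: {s0, s1, s2, s3}
read p: {s0, s1, s2, s3}
read q: {s0, s1, s2, s3}
read q: {s0, s1, s2, s3}
Final reachable set {s0, s1, s2, s3} has 4 states.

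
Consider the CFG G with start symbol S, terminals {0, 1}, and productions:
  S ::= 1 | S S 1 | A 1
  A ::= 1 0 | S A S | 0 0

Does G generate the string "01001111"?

no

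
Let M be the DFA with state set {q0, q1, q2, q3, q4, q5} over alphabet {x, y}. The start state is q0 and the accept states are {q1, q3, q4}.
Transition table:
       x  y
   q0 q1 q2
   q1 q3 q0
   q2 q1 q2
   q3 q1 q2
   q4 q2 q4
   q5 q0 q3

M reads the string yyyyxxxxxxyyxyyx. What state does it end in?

q1

q0 --y--> q2
q2 --y--> q2
q2 --y--> q2
q2 --y--> q2
q2 --x--> q1
q1 --x--> q3
q3 --x--> q1
q1 --x--> q3
q3 --x--> q1
q1 --x--> q3
q3 --y--> q2
q2 --y--> q2
q2 --x--> q1
q1 --y--> q0
q0 --y--> q2
q2 --x--> q1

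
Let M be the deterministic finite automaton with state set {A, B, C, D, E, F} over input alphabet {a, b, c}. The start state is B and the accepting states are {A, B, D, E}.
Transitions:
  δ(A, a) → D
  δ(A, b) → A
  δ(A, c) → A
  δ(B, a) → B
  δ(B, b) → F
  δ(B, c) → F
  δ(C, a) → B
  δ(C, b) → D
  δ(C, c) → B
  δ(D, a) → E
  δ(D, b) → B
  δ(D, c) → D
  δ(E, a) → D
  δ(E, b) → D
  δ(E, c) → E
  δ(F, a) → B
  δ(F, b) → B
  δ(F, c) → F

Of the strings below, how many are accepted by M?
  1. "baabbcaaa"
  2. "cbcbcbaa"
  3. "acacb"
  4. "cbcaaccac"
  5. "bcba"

"baabbcaaa": accepted
"cbcbcbaa": accepted
"acacb": accepted
"cbcaaccac": rejected
"bcba": accepted

4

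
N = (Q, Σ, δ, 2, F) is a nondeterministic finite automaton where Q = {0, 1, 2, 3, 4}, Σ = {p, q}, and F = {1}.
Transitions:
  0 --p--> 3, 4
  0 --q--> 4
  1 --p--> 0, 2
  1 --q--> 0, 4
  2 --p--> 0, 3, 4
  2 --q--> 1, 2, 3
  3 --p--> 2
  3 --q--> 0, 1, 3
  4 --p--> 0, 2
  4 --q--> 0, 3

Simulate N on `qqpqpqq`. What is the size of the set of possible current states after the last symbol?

Start: {2}
read q: {1, 2, 3}
read q: {0, 1, 2, 3, 4}
read p: {0, 2, 3, 4}
read q: {0, 1, 2, 3, 4}
read p: {0, 2, 3, 4}
read q: {0, 1, 2, 3, 4}
read q: {0, 1, 2, 3, 4}
Final reachable set {0, 1, 2, 3, 4} has 5 states.

5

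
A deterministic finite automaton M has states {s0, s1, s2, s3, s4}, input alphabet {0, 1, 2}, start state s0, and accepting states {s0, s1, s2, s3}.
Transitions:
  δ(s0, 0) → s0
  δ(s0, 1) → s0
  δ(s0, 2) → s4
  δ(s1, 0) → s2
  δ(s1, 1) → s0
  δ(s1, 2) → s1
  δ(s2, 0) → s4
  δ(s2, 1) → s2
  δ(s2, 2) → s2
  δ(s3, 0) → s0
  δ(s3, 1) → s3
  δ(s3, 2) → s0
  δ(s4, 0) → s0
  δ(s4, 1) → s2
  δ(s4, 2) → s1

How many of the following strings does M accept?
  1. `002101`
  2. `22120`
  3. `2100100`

`002101`: accepted
`22120`: accepted
`2100100`: accepted

3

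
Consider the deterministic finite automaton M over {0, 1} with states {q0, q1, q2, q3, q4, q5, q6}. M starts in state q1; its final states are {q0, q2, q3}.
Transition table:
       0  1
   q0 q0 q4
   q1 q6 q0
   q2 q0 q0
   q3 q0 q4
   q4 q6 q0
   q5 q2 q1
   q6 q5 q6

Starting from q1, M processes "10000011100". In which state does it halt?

q1 --1--> q0
q0 --0--> q0
q0 --0--> q0
q0 --0--> q0
q0 --0--> q0
q0 --0--> q0
q0 --1--> q4
q4 --1--> q0
q0 --1--> q4
q4 --0--> q6
q6 --0--> q5

q5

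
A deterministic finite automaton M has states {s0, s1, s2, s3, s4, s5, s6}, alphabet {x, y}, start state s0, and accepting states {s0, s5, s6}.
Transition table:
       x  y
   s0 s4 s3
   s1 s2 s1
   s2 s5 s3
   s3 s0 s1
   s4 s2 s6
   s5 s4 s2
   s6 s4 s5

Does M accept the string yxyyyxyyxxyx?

s0 --y--> s3
s3 --x--> s0
s0 --y--> s3
s3 --y--> s1
s1 --y--> s1
s1 --x--> s2
s2 --y--> s3
s3 --y--> s1
s1 --x--> s2
s2 --x--> s5
s5 --y--> s2
s2 --x--> s5
End in state s5, which is an accepting state.

accepted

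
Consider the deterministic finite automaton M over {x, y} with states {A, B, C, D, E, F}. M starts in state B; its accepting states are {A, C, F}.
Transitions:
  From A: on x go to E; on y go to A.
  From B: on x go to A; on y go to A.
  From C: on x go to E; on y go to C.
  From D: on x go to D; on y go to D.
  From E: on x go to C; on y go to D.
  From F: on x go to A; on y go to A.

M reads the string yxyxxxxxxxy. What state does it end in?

B --y--> A
A --x--> E
E --y--> D
D --x--> D
D --x--> D
D --x--> D
D --x--> D
D --x--> D
D --x--> D
D --x--> D
D --y--> D

D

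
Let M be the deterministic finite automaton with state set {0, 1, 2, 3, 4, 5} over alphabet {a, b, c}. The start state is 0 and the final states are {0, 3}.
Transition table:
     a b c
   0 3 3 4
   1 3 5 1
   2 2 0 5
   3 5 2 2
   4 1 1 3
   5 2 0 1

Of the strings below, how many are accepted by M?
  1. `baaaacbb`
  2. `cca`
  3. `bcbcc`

2

`baaaacbb`: accepted
`cca`: rejected
`bcbcc`: accepted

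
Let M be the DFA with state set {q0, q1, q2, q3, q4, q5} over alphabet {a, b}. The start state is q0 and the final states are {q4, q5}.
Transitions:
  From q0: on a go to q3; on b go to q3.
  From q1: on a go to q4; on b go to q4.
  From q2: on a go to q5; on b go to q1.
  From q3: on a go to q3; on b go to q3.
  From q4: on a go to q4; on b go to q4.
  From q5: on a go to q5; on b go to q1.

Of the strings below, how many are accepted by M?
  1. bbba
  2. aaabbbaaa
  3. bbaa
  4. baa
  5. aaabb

bbba: rejected
aaabbbaaa: rejected
bbaa: rejected
baa: rejected
aaabb: rejected

0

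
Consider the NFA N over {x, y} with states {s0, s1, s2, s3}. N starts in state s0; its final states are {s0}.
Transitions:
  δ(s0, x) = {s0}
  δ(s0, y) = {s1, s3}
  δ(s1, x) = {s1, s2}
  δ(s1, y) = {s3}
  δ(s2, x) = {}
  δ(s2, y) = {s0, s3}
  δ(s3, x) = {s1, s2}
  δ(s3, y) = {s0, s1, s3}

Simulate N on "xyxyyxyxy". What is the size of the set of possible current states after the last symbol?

3

Start: {s0}
read x: {s0}
read y: {s1, s3}
read x: {s1, s2}
read y: {s0, s3}
read y: {s0, s1, s3}
read x: {s0, s1, s2}
read y: {s0, s1, s3}
read x: {s0, s1, s2}
read y: {s0, s1, s3}
Final reachable set {s0, s1, s3} has 3 states.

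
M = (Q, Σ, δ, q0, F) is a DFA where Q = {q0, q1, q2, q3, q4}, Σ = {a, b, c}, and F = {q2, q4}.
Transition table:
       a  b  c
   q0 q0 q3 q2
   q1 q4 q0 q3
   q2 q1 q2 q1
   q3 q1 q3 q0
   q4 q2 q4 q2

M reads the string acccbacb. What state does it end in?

q3

q0 --a--> q0
q0 --c--> q2
q2 --c--> q1
q1 --c--> q3
q3 --b--> q3
q3 --a--> q1
q1 --c--> q3
q3 --b--> q3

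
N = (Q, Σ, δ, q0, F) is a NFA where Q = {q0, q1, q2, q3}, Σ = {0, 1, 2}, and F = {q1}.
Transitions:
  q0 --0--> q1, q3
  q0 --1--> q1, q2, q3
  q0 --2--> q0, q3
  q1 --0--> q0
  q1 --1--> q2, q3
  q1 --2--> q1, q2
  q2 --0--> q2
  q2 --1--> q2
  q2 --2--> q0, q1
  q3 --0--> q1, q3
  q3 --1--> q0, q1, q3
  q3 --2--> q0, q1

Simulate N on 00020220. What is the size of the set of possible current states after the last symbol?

4

Start: {q0}
read 0: {q1, q3}
read 0: {q0, q1, q3}
read 0: {q0, q1, q3}
read 2: {q0, q1, q2, q3}
read 0: {q0, q1, q2, q3}
read 2: {q0, q1, q2, q3}
read 2: {q0, q1, q2, q3}
read 0: {q0, q1, q2, q3}
Final reachable set {q0, q1, q2, q3} has 4 states.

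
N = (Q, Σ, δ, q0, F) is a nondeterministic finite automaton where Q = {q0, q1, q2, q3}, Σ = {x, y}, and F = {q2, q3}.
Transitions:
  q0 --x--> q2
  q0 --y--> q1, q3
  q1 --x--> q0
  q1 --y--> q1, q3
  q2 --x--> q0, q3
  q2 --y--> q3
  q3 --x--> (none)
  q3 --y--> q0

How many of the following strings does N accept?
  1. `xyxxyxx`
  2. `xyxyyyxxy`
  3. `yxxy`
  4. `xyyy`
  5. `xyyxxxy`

3

`xyxxyxx`: rejected
`xyxyyyxxy`: rejected
`yxxy`: accepted
`xyyy`: accepted
`xyyxxxy`: accepted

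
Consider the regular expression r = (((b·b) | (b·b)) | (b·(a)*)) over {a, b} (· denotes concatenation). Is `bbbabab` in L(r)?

Neither ((b·b)|(b·b)) nor (b·(a)*) matches bbbabab.

no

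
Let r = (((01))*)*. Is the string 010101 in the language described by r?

Split into 3 pieces 01 · 01 · 01; each matches ((01))*.

yes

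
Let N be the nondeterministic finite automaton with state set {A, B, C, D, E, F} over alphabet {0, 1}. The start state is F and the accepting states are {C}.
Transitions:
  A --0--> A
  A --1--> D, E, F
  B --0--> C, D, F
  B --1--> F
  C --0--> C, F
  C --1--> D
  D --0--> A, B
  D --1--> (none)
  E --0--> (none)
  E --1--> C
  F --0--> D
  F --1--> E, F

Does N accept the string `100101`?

Start: {F}
read 1: {E, F}
read 0: {D}
read 0: {A, B}
read 1: {D, E, F}
read 0: {A, B, D}
read 1: {D, E, F}
Reachable ∩ accepting = {} — empty.

rejected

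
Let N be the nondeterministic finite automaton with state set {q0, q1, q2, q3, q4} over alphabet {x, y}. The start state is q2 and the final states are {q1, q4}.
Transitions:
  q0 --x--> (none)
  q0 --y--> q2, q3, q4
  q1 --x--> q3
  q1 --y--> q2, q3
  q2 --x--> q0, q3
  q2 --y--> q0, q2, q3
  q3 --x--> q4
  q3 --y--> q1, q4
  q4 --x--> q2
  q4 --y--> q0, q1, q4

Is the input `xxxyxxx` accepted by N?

rejected

Start: {q2}
read x: {q0, q3}
read x: {q4}
read x: {q2}
read y: {q0, q2, q3}
read x: {q0, q3, q4}
read x: {q2, q4}
read x: {q0, q2, q3}
Reachable ∩ accepting = {} — empty.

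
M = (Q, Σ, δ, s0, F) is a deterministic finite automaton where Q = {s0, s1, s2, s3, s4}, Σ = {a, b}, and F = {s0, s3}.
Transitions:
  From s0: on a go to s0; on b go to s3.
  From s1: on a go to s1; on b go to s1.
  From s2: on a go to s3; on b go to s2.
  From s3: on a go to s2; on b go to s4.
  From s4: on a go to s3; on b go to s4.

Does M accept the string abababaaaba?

s0 --a--> s0
s0 --b--> s3
s3 --a--> s2
s2 --b--> s2
s2 --a--> s3
s3 --b--> s4
s4 --a--> s3
s3 --a--> s2
s2 --a--> s3
s3 --b--> s4
s4 --a--> s3
End in state s3, which is an accepting state.

accepted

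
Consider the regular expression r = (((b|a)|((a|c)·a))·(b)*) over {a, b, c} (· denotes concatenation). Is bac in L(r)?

no

No split of bac into u·v has ((b|a)|((a|c)·a)) matching u and (b)* matching v.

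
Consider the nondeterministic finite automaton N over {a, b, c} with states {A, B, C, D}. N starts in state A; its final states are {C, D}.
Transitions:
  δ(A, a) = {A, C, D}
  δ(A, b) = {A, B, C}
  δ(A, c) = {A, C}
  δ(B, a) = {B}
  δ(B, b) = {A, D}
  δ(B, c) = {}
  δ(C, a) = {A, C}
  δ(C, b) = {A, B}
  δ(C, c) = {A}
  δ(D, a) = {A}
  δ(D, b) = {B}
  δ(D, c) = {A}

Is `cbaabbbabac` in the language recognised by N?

Start: {A}
read c: {A, C}
read b: {A, B, C}
read a: {A, B, C, D}
read a: {A, B, C, D}
read b: {A, B, C, D}
read b: {A, B, C, D}
read b: {A, B, C, D}
read a: {A, B, C, D}
read b: {A, B, C, D}
read a: {A, B, C, D}
read c: {A, C}
Reachable ∩ accepting = {C} — nonempty.

accepted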